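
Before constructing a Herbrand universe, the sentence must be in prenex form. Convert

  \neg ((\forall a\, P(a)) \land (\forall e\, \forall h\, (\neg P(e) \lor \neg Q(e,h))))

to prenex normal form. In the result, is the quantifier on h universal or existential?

Drive negations inward (¬∀x A ≡ ∃x ¬A, ¬∃x A ≡ ∀x ¬A, De Morgan for ∧/∨):
  (\exists a\, \neg P(a)) \lor (\exists e\, \exists h\, (P(e) \land Q(e,h)))
Extract every quantifier outward, since the variables are now distinct and don't occur free across branches:
  \exists a\, \exists e\, \exists h\, (\neg P(a) \lor P(e) \land Q(e,h))
The quantifier \forall h sits under an odd number of negations, so it flips to \exists h.

existential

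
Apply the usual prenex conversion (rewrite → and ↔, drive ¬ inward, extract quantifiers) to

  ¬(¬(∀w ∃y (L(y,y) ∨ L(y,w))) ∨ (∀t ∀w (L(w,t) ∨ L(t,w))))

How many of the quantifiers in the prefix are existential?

Push ¬ through the quantifiers and connectives to reach negation normal form:
  (∀w ∃y (L(y,y) ∨ L(y,w))) ∧ (∃t ∃w (¬L(w,t) ∧ ¬L(t,w)))
Standardize variables apart so no two quantifiers bind the same name: w↦s.
  (∀w ∃y (L(y,y) ∨ L(y,w))) ∧ (∃t ∃s (¬L(s,t) ∧ ¬L(t,s)))
Finally move all quantifiers to the prefix:
  ∀w ∃y ∃t ∃s ((L(y,y) ∨ L(y,w)) ∧ ¬L(s,t) ∧ ¬L(t,s))
The prefix is ∀w ∃y ∃t ∃s: 1 universal, 3 existential.

3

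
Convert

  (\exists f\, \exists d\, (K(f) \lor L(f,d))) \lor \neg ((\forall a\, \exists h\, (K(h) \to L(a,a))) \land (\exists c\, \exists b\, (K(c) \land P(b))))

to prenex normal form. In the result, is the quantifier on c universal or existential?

universal

Eliminate → and ↔ using ¬ and ∨.
  (\exists f\, \exists d\, (K(f) \lor L(f,d))) \lor \neg ((\forall a\, \exists h\, (\neg K(h) \lor L(a,a))) \land (\exists c\, \exists b\, (K(c) \land P(b))))
Push ¬ through the quantifiers and connectives to reach negation normal form:
  (\exists f\, \exists d\, (K(f) \lor L(f,d))) \lor (\exists a\, \forall h\, (K(h) \land \neg L(a,a))) \lor (\forall c\, \forall b\, (\neg K(c) \lor \neg P(b)))
Extract every quantifier outward, since the variables are now distinct and don't occur free across branches:
  \exists f\, \exists d\, \exists a\, \forall h\, \forall c\, \forall b\, (K(f) \lor L(f,d) \lor K(h) \land \neg L(a,a) \lor \neg K(c) \lor \neg P(b))
The quantifier \exists c sits under an odd number of negations (counting the antecedent side of each →), so it flips to \forall c.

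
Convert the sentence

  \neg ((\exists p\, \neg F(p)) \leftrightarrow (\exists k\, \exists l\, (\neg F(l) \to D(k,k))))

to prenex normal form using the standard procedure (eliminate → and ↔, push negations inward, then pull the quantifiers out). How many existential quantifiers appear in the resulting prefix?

First replace A → B with ¬A ∨ B; A ↔ B as (¬A ∨ B) ∧ (¬B ∨ A).
  \neg ((\neg (\exists p\, \neg F(p)) \lor (\exists k\, \exists l\, (\neg \neg F(l) \lor D(k,k)))) \land (\neg (\exists k\, \exists l\, (\neg \neg F(l) \lor D(k,k))) \lor (\exists p\, \neg F(p))))
Push ¬ through the quantifiers and connectives to reach negation normal form:
  (\exists p\, \neg F(p)) \land (\forall k\, \forall l\, (\neg F(l) \land \neg D(k,k))) \lor (\exists k\, \exists l\, (F(l) \lor D(k,k))) \land (\forall p\, F(p))
Rename bound variables to avoid capture: k↦q, l↦x1, p↦w1.
  (\exists p\, \neg F(p)) \land (\forall k\, \forall l\, (\neg F(l) \land \neg D(k,k))) \lor (\exists q\, \exists x1\, (F(x1) \lor D(q,q))) \land (\forall w1\, F(w1))
Finally move all quantifiers to the prefix:
  \exists p\, \forall k\, \forall l\, \exists q\, \exists x1\, \forall w1\, (\neg F(p) \land \neg F(l) \land \neg D(k,k) \lor (F(x1) \lor D(q,q)) \land F(w1))
The prefix is \exists p \forall k \forall l \exists q \exists x1 \forall w1: 3 universal, 3 existential.

3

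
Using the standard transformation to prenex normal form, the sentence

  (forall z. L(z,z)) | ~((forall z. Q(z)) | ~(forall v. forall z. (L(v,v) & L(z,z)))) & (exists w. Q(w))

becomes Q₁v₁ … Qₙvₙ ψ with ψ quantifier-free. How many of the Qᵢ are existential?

Push ¬ through the quantifiers and connectives to reach negation normal form:
  (forall z. L(z,z)) | (exists z. ~Q(z)) & (forall v. forall z. (L(v,v) & L(z,z))) & (exists w. Q(w))
Give each quantifier a distinct variable: z↦u1, z↦x1.
  (forall z. L(z,z)) | (exists u1. ~Q(u1)) & (forall v. forall x1. (L(v,v) & L(x1,x1))) & (exists w. Q(w))
Finally move all quantifiers to the prefix:
  forall z. exists u1. forall v. forall x1. exists w. (L(z,z) | ~Q(u1) & L(v,v) & L(x1,x1) & Q(w))
The prefix is forall z exists u1 forall v forall x1 exists w: 3 universal, 2 existential.

2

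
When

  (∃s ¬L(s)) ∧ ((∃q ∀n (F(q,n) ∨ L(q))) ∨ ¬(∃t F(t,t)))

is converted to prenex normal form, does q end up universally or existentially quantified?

Move each ¬ inward, flipping quantifiers it crosses:
  (∃s ¬L(s)) ∧ ((∃q ∀n (F(q,n) ∨ L(q))) ∨ (∀t ¬F(t,t)))
Extract every quantifier outward, since the variables are now distinct and don't occur free across branches:
  ∃s ∃q ∀n ∀t (¬L(s) ∧ (F(q,n) ∨ L(q) ∨ ¬F(t,t)))
The quantifier ∃q sits under an even number of negations, so it remains existential.

existential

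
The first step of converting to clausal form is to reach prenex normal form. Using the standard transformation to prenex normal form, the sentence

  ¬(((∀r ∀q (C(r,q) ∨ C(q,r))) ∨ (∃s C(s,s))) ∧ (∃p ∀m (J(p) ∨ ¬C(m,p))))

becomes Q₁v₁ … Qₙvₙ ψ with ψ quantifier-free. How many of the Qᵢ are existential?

3

Move each ¬ inward, flipping quantifiers it crosses:
  (∃r ∃q (¬C(r,q) ∧ ¬C(q,r))) ∧ (∀s ¬C(s,s)) ∨ (∀p ∃m (¬J(p) ∧ C(m,p)))
Finally move all quantifiers to the prefix:
  ∃r ∃q ∀s ∀p ∃m (¬C(r,q) ∧ ¬C(q,r) ∧ ¬C(s,s) ∨ ¬J(p) ∧ C(m,p))
The prefix is ∃r ∃q ∀s ∀p ∃m: 2 universal, 3 existential.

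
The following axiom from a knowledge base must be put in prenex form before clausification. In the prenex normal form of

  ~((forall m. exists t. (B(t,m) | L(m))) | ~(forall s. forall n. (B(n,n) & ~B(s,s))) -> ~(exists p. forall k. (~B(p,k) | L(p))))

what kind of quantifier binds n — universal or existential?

Rewrite implications/biconditionals: A → B as ¬A ∨ B.
  ~(~((forall m. exists t. (B(t,m) | L(m))) | ~(forall s. forall n. (B(n,n) & ~B(s,s)))) | ~(exists p. forall k. (~B(p,k) | L(p))))
Push ¬ through the quantifiers and connectives to reach negation normal form:
  ((forall m. exists t. (B(t,m) | L(m))) | (exists s. exists n. (~B(n,n) | B(s,s)))) & (exists p. forall k. (~B(p,k) | L(p)))
All bound variables are already distinct, so no renaming is needed.
Finally move all quantifiers to the prefix:
  forall m. exists t. exists s. exists n. exists p. forall k. ((B(t,m) | L(m) | ~B(n,n) | B(s,s)) & (~B(p,k) | L(p)))
The quantifier forall n sits under an odd number of negations (counting the antecedent side of each →), so it flips to exists n.

existential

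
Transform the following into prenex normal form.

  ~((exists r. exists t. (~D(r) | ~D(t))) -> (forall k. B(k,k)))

Eliminate → and ↔ using ¬ and ∨.
  ~(~(exists r. exists t. (~D(r) | ~D(t))) | (forall k. B(k,k)))
Drive negations inward (¬∀x A ≡ ∃x ¬A, ¬∃x A ≡ ∀x ¬A, De Morgan for ∧/∨):
  (exists r. exists t. (~D(r) | ~D(t))) & (exists k. ~B(k,k))
All bound variables are already distinct, so no renaming is needed.
Pull the quantifiers to the front (each side's bound variable is not free in the other side):
  exists r. exists t. exists k. ((~D(r) | ~D(t)) & ~B(k,k))

exists r. exists t. exists k. ((~D(r) | ~D(t)) & ~B(k,k))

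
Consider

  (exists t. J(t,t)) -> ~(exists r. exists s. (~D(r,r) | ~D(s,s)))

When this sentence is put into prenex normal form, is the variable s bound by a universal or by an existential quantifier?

universal

Eliminate → and ↔ using ¬ and ∨.
  ~(exists t. J(t,t)) | ~(exists r. exists s. (~D(r,r) | ~D(s,s)))
Drive negations inward (¬∀x A ≡ ∃x ¬A, ¬∃x A ≡ ∀x ¬A, De Morgan for ∧/∨):
  (forall t. ~J(t,t)) | (forall r. forall s. (D(r,r) & D(s,s)))
Finally move all quantifiers to the prefix:
  forall t. forall r. forall s. (~J(t,t) | D(r,r) & D(s,s))
The quantifier exists s sits under an odd number of negations (counting the antecedent side of each →), so it flips to forall s.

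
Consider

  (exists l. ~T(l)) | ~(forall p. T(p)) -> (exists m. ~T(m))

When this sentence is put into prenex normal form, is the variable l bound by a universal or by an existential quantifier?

universal

Eliminate → and ↔ using ¬ and ∨.
  ~((exists l. ~T(l)) | ~(forall p. T(p))) | (exists m. ~T(m))
Move each ¬ inward, flipping quantifiers it crosses:
  (forall l. T(l)) & (forall p. T(p)) | (exists m. ~T(m))
All bound variables are already distinct, so no renaming is needed.
Extract every quantifier outward, since the variables are now distinct and don't occur free across branches:
  forall l. forall p. exists m. (T(l) & T(p) | ~T(m))
The quantifier exists l sits under an odd number of negations (counting the antecedent side of each →), so it flips to forall l.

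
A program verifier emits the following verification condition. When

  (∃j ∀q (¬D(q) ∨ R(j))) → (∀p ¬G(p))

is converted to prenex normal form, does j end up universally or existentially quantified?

Rewrite implications/biconditionals: A → B as ¬A ∨ B.
  ¬(∃j ∀q (¬D(q) ∨ R(j))) ∨ (∀p ¬G(p))
Move each ¬ inward, flipping quantifiers it crosses:
  (∀j ∃q (D(q) ∧ ¬R(j))) ∨ (∀p ¬G(p))
Finally move all quantifiers to the prefix:
  ∀j ∃q ∀p (D(q) ∧ ¬R(j) ∨ ¬G(p))
The quantifier ∃j sits under an odd number of negations (counting the antecedent side of each →), so it flips to ∀j.

universal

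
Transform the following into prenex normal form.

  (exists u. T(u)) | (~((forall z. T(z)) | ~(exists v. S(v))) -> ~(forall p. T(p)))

Eliminate → and ↔ using ¬ and ∨.
  (exists u. T(u)) | ~~((forall z. T(z)) | ~(exists v. S(v))) | ~(forall p. T(p))
Drive negations inward (¬∀x A ≡ ∃x ¬A, ¬∃x A ≡ ∀x ¬A, De Morgan for ∧/∨):
  (exists u. T(u)) | (forall z. T(z)) | (forall v. ~S(v)) | (exists p. ~T(p))
Pull the quantifiers to the front (each side's bound variable is not free in the other side):
  exists u. forall z. forall v. exists p. (T(u) | T(z) | ~S(v) | ~T(p))

exists u. forall z. forall v. exists p. (T(u) | T(z) | ~S(v) | ~T(p))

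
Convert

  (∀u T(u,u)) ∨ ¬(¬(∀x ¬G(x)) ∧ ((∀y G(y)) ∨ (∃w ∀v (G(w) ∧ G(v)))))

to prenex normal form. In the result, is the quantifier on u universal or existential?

Drive negations inward (¬∀x A ≡ ∃x ¬A, ¬∃x A ≡ ∀x ¬A, De Morgan for ∧/∨):
  (∀u T(u,u)) ∨ (∀x ¬G(x)) ∨ (∃y ¬G(y)) ∧ (∀w ∃v (¬G(w) ∨ ¬G(v)))
Extract every quantifier outward, since the variables are now distinct and don't occur free across branches:
  ∀u ∀x ∃y ∀w ∃v (T(u,u) ∨ ¬G(x) ∨ ¬G(y) ∧ (¬G(w) ∨ ¬G(v)))
The quantifier ∀u sits under an even number of negations, so it remains universal.

universal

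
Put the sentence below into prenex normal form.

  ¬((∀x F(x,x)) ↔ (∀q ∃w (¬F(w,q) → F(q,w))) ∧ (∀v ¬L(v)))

∀x ∃q ∀w ∃v ∀x1 ∃w1 ∀s ∃r (F(x,x) ∧ (¬F(w,q) ∧ ¬F(q,w) ∨ L(v)) ∨ (F(w1,x1) ∨ F(x1,w1)) ∧ ¬L(s) ∧ ¬F(r,r))

Rewrite implications/biconditionals: A → B as ¬A ∨ B; A ↔ B as (¬A ∨ B) ∧ (¬B ∨ A).
  ¬((¬(∀x F(x,x)) ∨ (∀q ∃w (¬¬F(w,q) ∨ F(q,w))) ∧ (∀v ¬L(v))) ∧ (¬((∀q ∃w (¬¬F(w,q) ∨ F(q,w))) ∧ (∀v ¬L(v))) ∨ (∀x F(x,x))))
Move each ¬ inward, flipping quantifiers it crosses:
  (∀x F(x,x)) ∧ ((∃q ∀w (¬F(w,q) ∧ ¬F(q,w))) ∨ (∃v L(v))) ∨ (∀q ∃w (F(w,q) ∨ F(q,w))) ∧ (∀v ¬L(v)) ∧ (∃x ¬F(x,x))
Standardize variables apart so no two quantifiers bind the same name: q↦x1, w↦w1, v↦s, x↦r.
  (∀x F(x,x)) ∧ ((∃q ∀w (¬F(w,q) ∧ ¬F(q,w))) ∨ (∃v L(v))) ∨ (∀x1 ∃w1 (F(w1,x1) ∨ F(x1,w1))) ∧ (∀s ¬L(s)) ∧ (∃r ¬F(r,r))
Pull the quantifiers to the front (each side's bound variable is not free in the other side):
  ∀x ∃q ∀w ∃v ∀x1 ∃w1 ∀s ∃r (F(x,x) ∧ (¬F(w,q) ∧ ¬F(q,w) ∨ L(v)) ∨ (F(w1,x1) ∨ F(x1,w1)) ∧ ¬L(s) ∧ ¬F(r,r))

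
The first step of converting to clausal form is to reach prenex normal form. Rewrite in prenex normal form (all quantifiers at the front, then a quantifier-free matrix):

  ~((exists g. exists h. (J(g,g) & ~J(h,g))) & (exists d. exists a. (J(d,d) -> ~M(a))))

forall g. forall h. forall d. forall a. (~J(g,g) | J(h,g) | J(d,d) & M(a))

Eliminate → and ↔ using ¬ and ∨.
  ~((exists g. exists h. (J(g,g) & ~J(h,g))) & (exists d. exists a. (~J(d,d) | ~M(a))))
Push ¬ through the quantifiers and connectives to reach negation normal form:
  (forall g. forall h. (~J(g,g) | J(h,g))) | (forall d. forall a. (J(d,d) & M(a)))
All bound variables are already distinct, so no renaming is needed.
Finally move all quantifiers to the prefix:
  forall g. forall h. forall d. forall a. (~J(g,g) | J(h,g) | J(d,d) & M(a))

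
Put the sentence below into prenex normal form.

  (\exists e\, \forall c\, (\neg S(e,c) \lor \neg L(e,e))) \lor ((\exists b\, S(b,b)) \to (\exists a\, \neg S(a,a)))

Eliminate → and ↔ using ¬ and ∨.
  (\exists e\, \forall c\, (\neg S(e,c) \lor \neg L(e,e))) \lor \neg (\exists b\, S(b,b)) \lor (\exists a\, \neg S(a,a))
Move each ¬ inward, flipping quantifiers it crosses:
  (\exists e\, \forall c\, (\neg S(e,c) \lor \neg L(e,e))) \lor (\forall b\, \neg S(b,b)) \lor (\exists a\, \neg S(a,a))
All bound variables are already distinct, so no renaming is needed.
Extract every quantifier outward, since the variables are now distinct and don't occur free across branches:
  \exists e\, \forall c\, \forall b\, \exists a\, (\neg S(e,c) \lor \neg L(e,e) \lor \neg S(b,b) \lor \neg S(a,a))

\exists e\, \forall c\, \forall b\, \exists a\, (\neg S(e,c) \lor \neg L(e,e) \lor \neg S(b,b) \lor \neg S(a,a))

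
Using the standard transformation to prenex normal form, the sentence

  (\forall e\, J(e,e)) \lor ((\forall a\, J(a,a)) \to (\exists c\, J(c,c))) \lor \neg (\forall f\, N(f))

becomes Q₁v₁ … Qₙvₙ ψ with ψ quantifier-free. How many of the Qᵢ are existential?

3

First replace A → B with ¬A ∨ B.
  (\forall e\, J(e,e)) \lor \neg (\forall a\, J(a,a)) \lor (\exists c\, J(c,c)) \lor \neg (\forall f\, N(f))
Drive negations inward (¬∀x A ≡ ∃x ¬A, ¬∃x A ≡ ∀x ¬A, De Morgan for ∧/∨):
  (\forall e\, J(e,e)) \lor (\exists a\, \neg J(a,a)) \lor (\exists c\, J(c,c)) \lor (\exists f\, \neg N(f))
All bound variables are already distinct, so no renaming is needed.
Extract every quantifier outward, since the variables are now distinct and don't occur free across branches:
  \forall e\, \exists a\, \exists c\, \exists f\, (J(e,e) \lor \neg J(a,a) \lor J(c,c) \lor \neg N(f))
The prefix is \forall e \exists a \exists c \exists f: 1 universal, 3 existential.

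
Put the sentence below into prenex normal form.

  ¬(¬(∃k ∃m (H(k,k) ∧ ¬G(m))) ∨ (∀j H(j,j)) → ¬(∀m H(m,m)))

Rewrite implications/biconditionals: A → B as ¬A ∨ B.
  ¬(¬(¬(∃k ∃m (H(k,k) ∧ ¬G(m))) ∨ (∀j H(j,j))) ∨ ¬(∀m H(m,m)))
Drive negations inward (¬∀x A ≡ ∃x ¬A, ¬∃x A ≡ ∀x ¬A, De Morgan for ∧/∨):
  ((∀k ∀m (¬H(k,k) ∨ G(m))) ∨ (∀j H(j,j))) ∧ (∀m H(m,m))
Give each quantifier a distinct variable: m↦s.
  ((∀k ∀m (¬H(k,k) ∨ G(m))) ∨ (∀j H(j,j))) ∧ (∀s H(s,s))
Extract every quantifier outward, since the variables are now distinct and don't occur free across branches:
  ∀k ∀m ∀j ∀s ((¬H(k,k) ∨ G(m) ∨ H(j,j)) ∧ H(s,s))

∀k ∀m ∀j ∀s ((¬H(k,k) ∨ G(m) ∨ H(j,j)) ∧ H(s,s))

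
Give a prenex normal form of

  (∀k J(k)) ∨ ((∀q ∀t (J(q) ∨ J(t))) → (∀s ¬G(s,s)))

∀k ∃q ∃t ∀s (J(k) ∨ ¬J(q) ∧ ¬J(t) ∨ ¬G(s,s))

First replace A → B with ¬A ∨ B.
  (∀k J(k)) ∨ ¬(∀q ∀t (J(q) ∨ J(t))) ∨ (∀s ¬G(s,s))
Drive negations inward (¬∀x A ≡ ∃x ¬A, ¬∃x A ≡ ∀x ¬A, De Morgan for ∧/∨):
  (∀k J(k)) ∨ (∃q ∃t (¬J(q) ∧ ¬J(t))) ∨ (∀s ¬G(s,s))
All bound variables are already distinct, so no renaming is needed.
Extract every quantifier outward, since the variables are now distinct and don't occur free across branches:
  ∀k ∃q ∃t ∀s (J(k) ∨ ¬J(q) ∧ ¬J(t) ∨ ¬G(s,s))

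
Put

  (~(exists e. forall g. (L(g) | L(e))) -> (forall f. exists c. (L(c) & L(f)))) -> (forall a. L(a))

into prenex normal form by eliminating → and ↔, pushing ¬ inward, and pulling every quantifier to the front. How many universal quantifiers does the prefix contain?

First replace A → B with ¬A ∨ B.
  ~(~~(exists e. forall g. (L(g) | L(e))) | (forall f. exists c. (L(c) & L(f)))) | (forall a. L(a))
Drive negations inward (¬∀x A ≡ ∃x ¬A, ¬∃x A ≡ ∀x ¬A, De Morgan for ∧/∨):
  (forall e. exists g. (~L(g) & ~L(e))) & (exists f. forall c. (~L(c) | ~L(f))) | (forall a. L(a))
All bound variables are already distinct, so no renaming is needed.
Extract every quantifier outward, since the variables are now distinct and don't occur free across branches:
  forall e. exists g. exists f. forall c. forall a. (~L(g) & ~L(e) & (~L(c) | ~L(f)) | L(a))
The prefix is forall e exists g exists f forall c forall a: 3 universal, 2 existential.

3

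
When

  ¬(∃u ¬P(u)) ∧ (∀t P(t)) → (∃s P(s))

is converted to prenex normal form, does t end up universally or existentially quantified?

Eliminate → and ↔ using ¬ and ∨.
  ¬(¬(∃u ¬P(u)) ∧ (∀t P(t))) ∨ (∃s P(s))
Push ¬ through the quantifiers and connectives to reach negation normal form:
  (∃u ¬P(u)) ∨ (∃t ¬P(t)) ∨ (∃s P(s))
All bound variables are already distinct, so no renaming is needed.
Extract every quantifier outward, since the variables are now distinct and don't occur free across branches:
  ∃u ∃t ∃s (¬P(u) ∨ ¬P(t) ∨ P(s))
The quantifier ∀t sits under an odd number of negations (counting the antecedent side of each →), so it flips to ∃t.

existential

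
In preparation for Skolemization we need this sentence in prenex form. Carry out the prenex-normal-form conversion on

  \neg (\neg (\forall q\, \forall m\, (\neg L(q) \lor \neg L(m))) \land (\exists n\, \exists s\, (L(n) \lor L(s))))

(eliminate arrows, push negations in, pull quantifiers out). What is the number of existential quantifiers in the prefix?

Move each ¬ inward, flipping quantifiers it crosses:
  (\forall q\, \forall m\, (\neg L(q) \lor \neg L(m))) \lor (\forall n\, \forall s\, (\neg L(n) \land \neg L(s)))
All bound variables are already distinct, so no renaming is needed.
Pull the quantifiers to the front (each side's bound variable is not free in the other side):
  \forall q\, \forall m\, \forall n\, \forall s\, (\neg L(q) \lor \neg L(m) \lor \neg L(n) \land \neg L(s))
The prefix is \forall q \forall m \forall n \forall s: 4 universal, 0 existential.

0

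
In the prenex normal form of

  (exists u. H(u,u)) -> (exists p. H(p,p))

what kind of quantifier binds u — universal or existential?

Eliminate → and ↔ using ¬ and ∨.
  ~(exists u. H(u,u)) | (exists p. H(p,p))
Drive negations inward (¬∀x A ≡ ∃x ¬A, ¬∃x A ≡ ∀x ¬A, De Morgan for ∧/∨):
  (forall u. ~H(u,u)) | (exists p. H(p,p))
All bound variables are already distinct, so no renaming is needed.
Extract every quantifier outward, since the variables are now distinct and don't occur free across branches:
  forall u. exists p. (~H(u,u) | H(p,p))
The quantifier exists u sits under an odd number of negations (counting the antecedent side of each →), so it flips to forall u.

universal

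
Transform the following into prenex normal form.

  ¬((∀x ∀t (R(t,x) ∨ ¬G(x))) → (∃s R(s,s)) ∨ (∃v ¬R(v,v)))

Eliminate → and ↔ using ¬ and ∨.
  ¬(¬(∀x ∀t (R(t,x) ∨ ¬G(x))) ∨ (∃s R(s,s)) ∨ (∃v ¬R(v,v)))
Move each ¬ inward, flipping quantifiers it crosses:
  (∀x ∀t (R(t,x) ∨ ¬G(x))) ∧ (∀s ¬R(s,s)) ∧ (∀v R(v,v))
Extract every quantifier outward, since the variables are now distinct and don't occur free across branches:
  ∀x ∀t ∀s ∀v ((R(t,x) ∨ ¬G(x)) ∧ ¬R(s,s) ∧ R(v,v))

∀x ∀t ∀s ∀v ((R(t,x) ∨ ¬G(x)) ∧ ¬R(s,s) ∧ R(v,v))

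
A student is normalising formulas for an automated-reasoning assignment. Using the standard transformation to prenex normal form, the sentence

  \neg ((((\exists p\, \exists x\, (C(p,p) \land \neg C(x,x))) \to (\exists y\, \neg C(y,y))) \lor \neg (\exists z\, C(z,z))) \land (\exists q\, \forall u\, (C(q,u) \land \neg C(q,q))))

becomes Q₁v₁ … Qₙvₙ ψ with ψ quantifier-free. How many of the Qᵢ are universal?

Eliminate → and ↔ using ¬ and ∨.
  \neg ((\neg (\exists p\, \exists x\, (C(p,p) \land \neg C(x,x))) \lor (\exists y\, \neg C(y,y)) \lor \neg (\exists z\, C(z,z))) \land (\exists q\, \forall u\, (C(q,u) \land \neg C(q,q))))
Push ¬ through the quantifiers and connectives to reach negation normal form:
  (\exists p\, \exists x\, (C(p,p) \land \neg C(x,x))) \land (\forall y\, C(y,y)) \land (\exists z\, C(z,z)) \lor (\forall q\, \exists u\, (\neg C(q,u) \lor C(q,q)))
All bound variables are already distinct, so no renaming is needed.
Finally move all quantifiers to the prefix:
  \exists p\, \exists x\, \forall y\, \exists z\, \forall q\, \exists u\, (C(p,p) \land \neg C(x,x) \land C(y,y) \land C(z,z) \lor \neg C(q,u) \lor C(q,q))
The prefix is \exists p \exists x \forall y \exists z \forall q \exists u: 2 universal, 4 existential.

2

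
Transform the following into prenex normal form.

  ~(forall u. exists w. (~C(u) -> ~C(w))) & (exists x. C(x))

First replace A → B with ¬A ∨ B.
  ~(forall u. exists w. (~~C(u) | ~C(w))) & (exists x. C(x))
Drive negations inward (¬∀x A ≡ ∃x ¬A, ¬∃x A ≡ ∀x ¬A, De Morgan for ∧/∨):
  (exists u. forall w. (~C(u) & C(w))) & (exists x. C(x))
All bound variables are already distinct, so no renaming is needed.
Finally move all quantifiers to the prefix:
  exists u. forall w. exists x. (~C(u) & C(w) & C(x))

exists u. forall w. exists x. (~C(u) & C(w) & C(x))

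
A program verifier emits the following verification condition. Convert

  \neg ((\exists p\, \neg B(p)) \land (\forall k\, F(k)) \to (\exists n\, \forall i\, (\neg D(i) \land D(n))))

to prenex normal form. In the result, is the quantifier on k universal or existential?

universal

First replace A → B with ¬A ∨ B.
  \neg (\neg ((\exists p\, \neg B(p)) \land (\forall k\, F(k))) \lor (\exists n\, \forall i\, (\neg D(i) \land D(n))))
Move each ¬ inward, flipping quantifiers it crosses:
  (\exists p\, \neg B(p)) \land (\forall k\, F(k)) \land (\forall n\, \exists i\, (D(i) \lor \neg D(n)))
Finally move all quantifiers to the prefix:
  \exists p\, \forall k\, \forall n\, \exists i\, (\neg B(p) \land F(k) \land (D(i) \lor \neg D(n)))
The quantifier \forall k sits under an even number of negations (counting the antecedent side of each →), so it remains universal.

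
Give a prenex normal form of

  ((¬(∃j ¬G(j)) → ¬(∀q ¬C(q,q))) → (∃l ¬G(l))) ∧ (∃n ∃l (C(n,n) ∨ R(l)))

∀j ∀q ∃l ∃n ∃y ((G(j) ∧ ¬C(q,q) ∨ ¬G(l)) ∧ (C(n,n) ∨ R(y)))

First replace A → B with ¬A ∨ B.
  (¬(¬¬(∃j ¬G(j)) ∨ ¬(∀q ¬C(q,q))) ∨ (∃l ¬G(l))) ∧ (∃n ∃l (C(n,n) ∨ R(l)))
Push ¬ through the quantifiers and connectives to reach negation normal form:
  ((∀j G(j)) ∧ (∀q ¬C(q,q)) ∨ (∃l ¬G(l))) ∧ (∃n ∃l (C(n,n) ∨ R(l)))
Rename bound variables to avoid capture: l↦y.
  ((∀j G(j)) ∧ (∀q ¬C(q,q)) ∨ (∃l ¬G(l))) ∧ (∃n ∃y (C(n,n) ∨ R(y)))
Extract every quantifier outward, since the variables are now distinct and don't occur free across branches:
  ∀j ∀q ∃l ∃n ∃y ((G(j) ∧ ¬C(q,q) ∨ ¬G(l)) ∧ (C(n,n) ∨ R(y)))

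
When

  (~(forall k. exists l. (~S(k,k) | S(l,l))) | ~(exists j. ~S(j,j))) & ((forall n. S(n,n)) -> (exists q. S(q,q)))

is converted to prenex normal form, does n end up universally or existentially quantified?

existential

First replace A → B with ¬A ∨ B.
  (~(forall k. exists l. (~S(k,k) | S(l,l))) | ~(exists j. ~S(j,j))) & (~(forall n. S(n,n)) | (exists q. S(q,q)))
Move each ¬ inward, flipping quantifiers it crosses:
  ((exists k. forall l. (S(k,k) & ~S(l,l))) | (forall j. S(j,j))) & ((exists n. ~S(n,n)) | (exists q. S(q,q)))
All bound variables are already distinct, so no renaming is needed.
Extract every quantifier outward, since the variables are now distinct and don't occur free across branches:
  exists k. forall l. forall j. exists n. exists q. ((S(k,k) & ~S(l,l) | S(j,j)) & (~S(n,n) | S(q,q)))
The quantifier forall n sits under an odd number of negations (counting the antecedent side of each →), so it flips to exists n.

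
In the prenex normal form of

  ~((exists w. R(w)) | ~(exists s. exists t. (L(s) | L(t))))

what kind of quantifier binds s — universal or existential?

Drive negations inward (¬∀x A ≡ ∃x ¬A, ¬∃x A ≡ ∀x ¬A, De Morgan for ∧/∨):
  (forall w. ~R(w)) & (exists s. exists t. (L(s) | L(t)))
All bound variables are already distinct, so no renaming is needed.
Finally move all quantifiers to the prefix:
  forall w. exists s. exists t. (~R(w) & (L(s) | L(t)))
The quantifier exists s sits under an even number of negations, so it remains existential.

existential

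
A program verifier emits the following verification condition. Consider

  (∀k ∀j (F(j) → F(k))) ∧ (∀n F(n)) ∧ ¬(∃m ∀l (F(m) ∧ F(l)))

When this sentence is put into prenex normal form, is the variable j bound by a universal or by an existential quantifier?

universal

Rewrite implications/biconditionals: A → B as ¬A ∨ B.
  (∀k ∀j (¬F(j) ∨ F(k))) ∧ (∀n F(n)) ∧ ¬(∃m ∀l (F(m) ∧ F(l)))
Drive negations inward (¬∀x A ≡ ∃x ¬A, ¬∃x A ≡ ∀x ¬A, De Morgan for ∧/∨):
  (∀k ∀j (¬F(j) ∨ F(k))) ∧ (∀n F(n)) ∧ (∀m ∃l (¬F(m) ∨ ¬F(l)))
Extract every quantifier outward, since the variables are now distinct and don't occur free across branches:
  ∀k ∀j ∀n ∀m ∃l ((¬F(j) ∨ F(k)) ∧ F(n) ∧ (¬F(m) ∨ ¬F(l)))
The quantifier ∀j sits under an even number of negations (counting the antecedent side of each →), so it remains universal.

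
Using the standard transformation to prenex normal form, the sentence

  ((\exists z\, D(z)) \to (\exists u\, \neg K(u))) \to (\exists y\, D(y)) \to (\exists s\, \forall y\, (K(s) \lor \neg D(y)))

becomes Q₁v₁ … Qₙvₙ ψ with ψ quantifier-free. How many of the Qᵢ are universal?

Rewrite implications/biconditionals: A → B as ¬A ∨ B.
  \neg (\neg (\exists z\, D(z)) \lor (\exists u\, \neg K(u))) \lor \neg (\exists y\, D(y)) \lor (\exists s\, \forall y\, (K(s) \lor \neg D(y)))
Push ¬ through the quantifiers and connectives to reach negation normal form:
  (\exists z\, D(z)) \land (\forall u\, K(u)) \lor (\forall y\, \neg D(y)) \lor (\exists s\, \forall y\, (K(s) \lor \neg D(y)))
Give each quantifier a distinct variable: y↦w1.
  (\exists z\, D(z)) \land (\forall u\, K(u)) \lor (\forall y\, \neg D(y)) \lor (\exists s\, \forall w1\, (K(s) \lor \neg D(w1)))
Pull the quantifiers to the front (each side's bound variable is not free in the other side):
  \exists z\, \forall u\, \forall y\, \exists s\, \forall w1\, (D(z) \land K(u) \lor \neg D(y) \lor K(s) \lor \neg D(w1))
The prefix is \exists z \forall u \forall y \exists s \forall w1: 3 universal, 2 existential.

3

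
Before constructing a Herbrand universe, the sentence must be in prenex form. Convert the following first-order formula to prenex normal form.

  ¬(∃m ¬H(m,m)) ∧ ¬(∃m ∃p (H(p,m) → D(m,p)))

∀m ∀a ∀p (H(m,m) ∧ H(p,a) ∧ ¬D(a,p))

Eliminate → and ↔ using ¬ and ∨.
  ¬(∃m ¬H(m,m)) ∧ ¬(∃m ∃p (¬H(p,m) ∨ D(m,p)))
Drive negations inward (¬∀x A ≡ ∃x ¬A, ¬∃x A ≡ ∀x ¬A, De Morgan for ∧/∨):
  (∀m H(m,m)) ∧ (∀m ∀p (H(p,m) ∧ ¬D(m,p)))
Standardize variables apart so no two quantifiers bind the same name: m↦a.
  (∀m H(m,m)) ∧ (∀a ∀p (H(p,a) ∧ ¬D(a,p)))
Extract every quantifier outward, since the variables are now distinct and don't occur free across branches:
  ∀m ∀a ∀p (H(m,m) ∧ H(p,a) ∧ ¬D(a,p))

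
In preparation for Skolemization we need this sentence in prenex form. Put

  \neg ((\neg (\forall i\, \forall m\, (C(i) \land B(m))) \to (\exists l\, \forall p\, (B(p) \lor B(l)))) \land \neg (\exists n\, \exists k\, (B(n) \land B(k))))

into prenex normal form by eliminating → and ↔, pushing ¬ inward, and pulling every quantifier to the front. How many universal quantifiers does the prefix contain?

First replace A → B with ¬A ∨ B.
  \neg ((\neg \neg (\forall i\, \forall m\, (C(i) \land B(m))) \lor (\exists l\, \forall p\, (B(p) \lor B(l)))) \land \neg (\exists n\, \exists k\, (B(n) \land B(k))))
Move each ¬ inward, flipping quantifiers it crosses:
  (\exists i\, \exists m\, (\neg C(i) \lor \neg B(m))) \land (\forall l\, \exists p\, (\neg B(p) \land \neg B(l))) \lor (\exists n\, \exists k\, (B(n) \land B(k)))
All bound variables are already distinct, so no renaming is needed.
Finally move all quantifiers to the prefix:
  \exists i\, \exists m\, \forall l\, \exists p\, \exists n\, \exists k\, ((\neg C(i) \lor \neg B(m)) \land \neg B(p) \land \neg B(l) \lor B(n) \land B(k))
The prefix is \exists i \exists m \forall l \exists p \exists n \exists k: 1 universal, 5 existential.

1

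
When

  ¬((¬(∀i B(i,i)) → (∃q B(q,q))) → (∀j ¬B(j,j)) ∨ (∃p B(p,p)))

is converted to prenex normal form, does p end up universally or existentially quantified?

universal

Rewrite implications/biconditionals: A → B as ¬A ∨ B.
  ¬(¬(¬¬(∀i B(i,i)) ∨ (∃q B(q,q))) ∨ (∀j ¬B(j,j)) ∨ (∃p B(p,p)))
Push ¬ through the quantifiers and connectives to reach negation normal form:
  ((∀i B(i,i)) ∨ (∃q B(q,q))) ∧ (∃j B(j,j)) ∧ (∀p ¬B(p,p))
All bound variables are already distinct, so no renaming is needed.
Finally move all quantifiers to the prefix:
  ∀i ∃q ∃j ∀p ((B(i,i) ∨ B(q,q)) ∧ B(j,j) ∧ ¬B(p,p))
The quantifier ∃p sits under an odd number of negations (counting the antecedent side of each →), so it flips to ∀p.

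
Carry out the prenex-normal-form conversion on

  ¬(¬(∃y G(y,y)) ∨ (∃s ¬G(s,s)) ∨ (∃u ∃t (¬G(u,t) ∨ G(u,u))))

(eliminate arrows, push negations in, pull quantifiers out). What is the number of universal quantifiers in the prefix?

Move each ¬ inward, flipping quantifiers it crosses:
  (∃y G(y,y)) ∧ (∀s G(s,s)) ∧ (∀u ∀t (G(u,t) ∧ ¬G(u,u)))
Finally move all quantifiers to the prefix:
  ∃y ∀s ∀u ∀t (G(y,y) ∧ G(s,s) ∧ G(u,t) ∧ ¬G(u,u))
The prefix is ∃y ∀s ∀u ∀t: 3 universal, 1 existential.

3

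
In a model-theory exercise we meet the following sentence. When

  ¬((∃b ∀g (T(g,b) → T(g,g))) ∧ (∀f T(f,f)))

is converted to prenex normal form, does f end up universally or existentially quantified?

existential

Rewrite implications/biconditionals: A → B as ¬A ∨ B.
  ¬((∃b ∀g (¬T(g,b) ∨ T(g,g))) ∧ (∀f T(f,f)))
Drive negations inward (¬∀x A ≡ ∃x ¬A, ¬∃x A ≡ ∀x ¬A, De Morgan for ∧/∨):
  (∀b ∃g (T(g,b) ∧ ¬T(g,g))) ∨ (∃f ¬T(f,f))
All bound variables are already distinct, so no renaming is needed.
Finally move all quantifiers to the prefix:
  ∀b ∃g ∃f (T(g,b) ∧ ¬T(g,g) ∨ ¬T(f,f))
The quantifier ∀f sits under an odd number of negations (counting the antecedent side of each →), so it flips to ∃f.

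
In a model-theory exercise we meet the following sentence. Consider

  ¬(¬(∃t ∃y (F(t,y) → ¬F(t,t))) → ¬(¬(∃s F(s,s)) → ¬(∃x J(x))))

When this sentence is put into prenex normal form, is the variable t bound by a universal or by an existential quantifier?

universal

Rewrite implications/biconditionals: A → B as ¬A ∨ B.
  ¬(¬¬(∃t ∃y (¬F(t,y) ∨ ¬F(t,t))) ∨ ¬(¬¬(∃s F(s,s)) ∨ ¬(∃x J(x))))
Move each ¬ inward, flipping quantifiers it crosses:
  (∀t ∀y (F(t,y) ∧ F(t,t))) ∧ ((∃s F(s,s)) ∨ (∀x ¬J(x)))
All bound variables are already distinct, so no renaming is needed.
Pull the quantifiers to the front (each side's bound variable is not free in the other side):
  ∀t ∀y ∃s ∀x (F(t,y) ∧ F(t,t) ∧ (F(s,s) ∨ ¬J(x)))
The quantifier ∃t sits under an odd number of negations (counting the antecedent side of each →), so it flips to ∀t.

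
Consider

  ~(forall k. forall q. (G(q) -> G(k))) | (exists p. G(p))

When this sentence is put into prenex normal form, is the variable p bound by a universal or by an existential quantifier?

existential

First replace A → B with ¬A ∨ B.
  ~(forall k. forall q. (~G(q) | G(k))) | (exists p. G(p))
Move each ¬ inward, flipping quantifiers it crosses:
  (exists k. exists q. (G(q) & ~G(k))) | (exists p. G(p))
All bound variables are already distinct, so no renaming is needed.
Pull the quantifiers to the front (each side's bound variable is not free in the other side):
  exists k. exists q. exists p. (G(q) & ~G(k) | G(p))
The quantifier exists p sits under an even number of negations (counting the antecedent side of each →), so it remains existential.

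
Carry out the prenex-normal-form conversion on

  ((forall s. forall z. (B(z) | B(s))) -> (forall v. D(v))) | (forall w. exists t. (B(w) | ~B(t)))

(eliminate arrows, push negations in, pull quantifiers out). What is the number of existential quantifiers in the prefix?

3

First replace A → B with ¬A ∨ B.
  ~(forall s. forall z. (B(z) | B(s))) | (forall v. D(v)) | (forall w. exists t. (B(w) | ~B(t)))
Push ¬ through the quantifiers and connectives to reach negation normal form:
  (exists s. exists z. (~B(z) & ~B(s))) | (forall v. D(v)) | (forall w. exists t. (B(w) | ~B(t)))
Finally move all quantifiers to the prefix:
  exists s. exists z. forall v. forall w. exists t. (~B(z) & ~B(s) | D(v) | B(w) | ~B(t))
The prefix is exists s exists z forall v forall w exists t: 2 universal, 3 existential.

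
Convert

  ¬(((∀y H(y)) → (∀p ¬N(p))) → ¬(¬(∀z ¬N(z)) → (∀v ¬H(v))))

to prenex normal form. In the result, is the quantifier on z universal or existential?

Eliminate → and ↔ using ¬ and ∨.
  ¬(¬(¬(∀y H(y)) ∨ (∀p ¬N(p))) ∨ ¬(¬¬(∀z ¬N(z)) ∨ (∀v ¬H(v))))
Drive negations inward (¬∀x A ≡ ∃x ¬A, ¬∃x A ≡ ∀x ¬A, De Morgan for ∧/∨):
  ((∃y ¬H(y)) ∨ (∀p ¬N(p))) ∧ ((∀z ¬N(z)) ∨ (∀v ¬H(v)))
Finally move all quantifiers to the prefix:
  ∃y ∀p ∀z ∀v ((¬H(y) ∨ ¬N(p)) ∧ (¬N(z) ∨ ¬H(v)))
The quantifier ∀z sits under an even number of negations (counting the antecedent side of each →), so it remains universal.

universal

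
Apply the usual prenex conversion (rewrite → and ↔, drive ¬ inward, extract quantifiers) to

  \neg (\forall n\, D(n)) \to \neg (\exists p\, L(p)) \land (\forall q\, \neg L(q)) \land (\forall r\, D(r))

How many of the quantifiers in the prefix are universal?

4

Rewrite implications/biconditionals: A → B as ¬A ∨ B.
  \neg \neg (\forall n\, D(n)) \lor \neg (\exists p\, L(p)) \land (\forall q\, \neg L(q)) \land (\forall r\, D(r))
Drive negations inward (¬∀x A ≡ ∃x ¬A, ¬∃x A ≡ ∀x ¬A, De Morgan for ∧/∨):
  (\forall n\, D(n)) \lor (\forall p\, \neg L(p)) \land (\forall q\, \neg L(q)) \land (\forall r\, D(r))
Finally move all quantifiers to the prefix:
  \forall n\, \forall p\, \forall q\, \forall r\, (D(n) \lor \neg L(p) \land \neg L(q) \land D(r))
The prefix is \forall n \forall p \forall q \forall r: 4 universal, 0 existential.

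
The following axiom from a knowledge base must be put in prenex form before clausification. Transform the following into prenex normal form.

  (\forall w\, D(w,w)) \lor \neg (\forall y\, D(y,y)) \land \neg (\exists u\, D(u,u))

\forall w\, \exists y\, \forall u\, (D(w,w) \lor \neg D(y,y) \land \neg D(u,u))

Push ¬ through the quantifiers and connectives to reach negation normal form:
  (\forall w\, D(w,w)) \lor (\exists y\, \neg D(y,y)) \land (\forall u\, \neg D(u,u))
Pull the quantifiers to the front (each side's bound variable is not free in the other side):
  \forall w\, \exists y\, \forall u\, (D(w,w) \lor \neg D(y,y) \land \neg D(u,u))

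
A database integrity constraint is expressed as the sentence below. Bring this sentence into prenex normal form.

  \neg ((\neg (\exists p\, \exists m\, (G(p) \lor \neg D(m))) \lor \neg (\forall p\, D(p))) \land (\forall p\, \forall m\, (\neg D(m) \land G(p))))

\exists p\, \exists m\, \forall u\, \exists u1\, \exists b\, ((G(p) \lor \neg D(m)) \land D(u) \lor D(b) \lor \neg G(u1))

Drive negations inward (¬∀x A ≡ ∃x ¬A, ¬∃x A ≡ ∀x ¬A, De Morgan for ∧/∨):
  (\exists p\, \exists m\, (G(p) \lor \neg D(m))) \land (\forall p\, D(p)) \lor (\exists p\, \exists m\, (D(m) \lor \neg G(p)))
Give each quantifier a distinct variable: p↦u, p↦u1, m↦b.
  (\exists p\, \exists m\, (G(p) \lor \neg D(m))) \land (\forall u\, D(u)) \lor (\exists u1\, \exists b\, (D(b) \lor \neg G(u1)))
Extract every quantifier outward, since the variables are now distinct and don't occur free across branches:
  \exists p\, \exists m\, \forall u\, \exists u1\, \exists b\, ((G(p) \lor \neg D(m)) \land D(u) \lor D(b) \lor \neg G(u1))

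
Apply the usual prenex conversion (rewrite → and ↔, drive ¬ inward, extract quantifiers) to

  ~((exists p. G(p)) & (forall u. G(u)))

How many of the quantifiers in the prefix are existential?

1

Drive negations inward (¬∀x A ≡ ∃x ¬A, ¬∃x A ≡ ∀x ¬A, De Morgan for ∧/∨):
  (forall p. ~G(p)) | (exists u. ~G(u))
Extract every quantifier outward, since the variables are now distinct and don't occur free across branches:
  forall p. exists u. (~G(p) | ~G(u))
The prefix is forall p exists u: 1 universal, 1 existential.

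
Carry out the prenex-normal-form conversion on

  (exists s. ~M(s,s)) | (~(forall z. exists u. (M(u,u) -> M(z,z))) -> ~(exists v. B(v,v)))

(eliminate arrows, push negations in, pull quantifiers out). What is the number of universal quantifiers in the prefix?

First replace A → B with ¬A ∨ B.
  (exists s. ~M(s,s)) | ~~(forall z. exists u. (~M(u,u) | M(z,z))) | ~(exists v. B(v,v))
Move each ¬ inward, flipping quantifiers it crosses:
  (exists s. ~M(s,s)) | (forall z. exists u. (~M(u,u) | M(z,z))) | (forall v. ~B(v,v))
All bound variables are already distinct, so no renaming is needed.
Finally move all quantifiers to the prefix:
  exists s. forall z. exists u. forall v. (~M(s,s) | ~M(u,u) | M(z,z) | ~B(v,v))
The prefix is exists s forall z exists u forall v: 2 universal, 2 existential.

2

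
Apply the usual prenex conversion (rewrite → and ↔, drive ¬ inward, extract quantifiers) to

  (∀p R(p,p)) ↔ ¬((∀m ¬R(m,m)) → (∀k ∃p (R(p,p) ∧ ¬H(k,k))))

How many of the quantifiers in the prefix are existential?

4

Eliminate → and ↔ using ¬ and ∨; A ↔ B as (¬A ∨ B) ∧ (¬B ∨ A).
  (¬(∀p R(p,p)) ∨ ¬(¬(∀m ¬R(m,m)) ∨ (∀k ∃p (R(p,p) ∧ ¬H(k,k))))) ∧ (¬¬(¬(∀m ¬R(m,m)) ∨ (∀k ∃p (R(p,p) ∧ ¬H(k,k)))) ∨ (∀p R(p,p)))
Move each ¬ inward, flipping quantifiers it crosses:
  ((∃p ¬R(p,p)) ∨ (∀m ¬R(m,m)) ∧ (∃k ∀p (¬R(p,p) ∨ H(k,k)))) ∧ ((∃m R(m,m)) ∨ (∀k ∃p (R(p,p) ∧ ¬H(k,k))) ∨ (∀p R(p,p)))
Standardize variables apart so no two quantifiers bind the same name: p↦x, m↦b, k↦v1, p↦q, p↦r.
  ((∃p ¬R(p,p)) ∨ (∀m ¬R(m,m)) ∧ (∃k ∀x (¬R(x,x) ∨ H(k,k)))) ∧ ((∃b R(b,b)) ∨ (∀v1 ∃q (R(q,q) ∧ ¬H(v1,v1))) ∨ (∀r R(r,r)))
Extract every quantifier outward, since the variables are now distinct and don't occur free across branches:
  ∃p ∀m ∃k ∀x ∃b ∀v1 ∃q ∀r ((¬R(p,p) ∨ ¬R(m,m) ∧ (¬R(x,x) ∨ H(k,k))) ∧ (R(b,b) ∨ R(q,q) ∧ ¬H(v1,v1) ∨ R(r,r)))
The prefix is ∃p ∀m ∃k ∀x ∃b ∀v1 ∃q ∀r: 4 universal, 4 existential.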